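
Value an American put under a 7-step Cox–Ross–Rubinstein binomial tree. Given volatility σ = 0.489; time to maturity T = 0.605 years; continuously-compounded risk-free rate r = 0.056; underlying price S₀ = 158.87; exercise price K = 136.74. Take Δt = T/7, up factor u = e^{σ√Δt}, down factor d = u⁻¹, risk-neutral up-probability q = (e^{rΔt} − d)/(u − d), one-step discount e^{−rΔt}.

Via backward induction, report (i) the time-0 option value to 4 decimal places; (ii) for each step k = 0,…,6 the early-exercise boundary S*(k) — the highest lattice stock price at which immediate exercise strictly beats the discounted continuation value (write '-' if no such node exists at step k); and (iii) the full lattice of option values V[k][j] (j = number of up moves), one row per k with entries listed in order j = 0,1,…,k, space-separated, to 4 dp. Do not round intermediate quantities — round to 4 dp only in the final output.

price = 10.8060
boundary = - - - - 89.3934 103.2142 119.1719
tree:
10.8060
16.4890 4.7816
24.4180 8.0978 1.2508
34.8246 13.4329 2.4215 0.0000
47.3466 21.6613 4.6877 0.0000 0.0000
59.3167 33.5258 9.0749 0.0000 0.0000 0.0000
69.6841 47.3466 17.5681 0.0000 0.0000 0.0000 0.0000
78.6631 59.3167 33.5258 0.0000 0.0000 0.0000 0.0000 0.0000

Δt=0.08643  u=1.15461  d=0.86610  q=0.48094  discount=0.99517
step 7 (expiry): payoffs max(K−S,0) = 78.6631 59.3167 33.5258 0.0000 0.0000 0.0000 0.0000 0.0000
step 6: (k=6,j=0): S=67.0559, (K−S)⁺=69.6841, hold=69.0238 ⇒ V=69.6841 exercise | (k=6,j=1): S=89.3934, (K−S)⁺=47.3466, hold=46.6864 ⇒ V=47.3466 exercise | (k=6,j=2): S=119.1719, (K−S)⁺=17.5681, hold=17.3179 ⇒ V=17.5681 exercise | (k=6,j=3): S=158.8700, (K−S)⁺=0.0000, hold=0.0000 ⇒ V=0.0000 continue | (k=6,j=4): S=211.7923, (K−S)⁺=0.0000, hold=0.0000 ⇒ V=0.0000 continue | (k=6,j=5): S=282.3438, (K−S)⁺=0.0000, hold=0.0000 ⇒ V=0.0000 continue | (k=6,j=6): S=376.3973, (K−S)⁺=0.0000, hold=0.0000 ⇒ V=0.0000 continue  boundary S*=119.1719
step 5: (k=5,j=0): S=77.4233, (K−S)⁺=59.3167, hold=58.6565 ⇒ V=59.3167 exercise | (k=5,j=1): S=103.2142, (K−S)⁺=33.5258, hold=32.8655 ⇒ V=33.5258 exercise | (k=5,j=2): S=137.5966, (K−S)⁺=0.0000, hold=9.0749 ⇒ V=9.0749 continue | (k=5,j=3): S=183.4324, (K−S)⁺=0.0000, hold=0.0000 ⇒ V=0.0000 continue | (k=5,j=4): S=244.5368, (K−S)⁺=0.0000, hold=0.0000 ⇒ V=0.0000 continue | (k=5,j=5): S=325.9961, (K−S)⁺=0.0000, hold=0.0000 ⇒ V=0.0000 continue  boundary S*=103.2142
step 4: (k=4,j=0): S=89.3934, (K−S)⁺=47.3466, hold=46.6864 ⇒ V=47.3466 exercise | (k=4,j=1): S=119.1719, (K−S)⁺=17.5681, hold=21.6613 ⇒ V=21.6613 continue | (k=4,j=2): S=158.8700, (K−S)⁺=0.0000, hold=4.6877 ⇒ V=4.6877 continue | (k=4,j=3): S=211.7923, (K−S)⁺=0.0000, hold=0.0000 ⇒ V=0.0000 continue | (k=4,j=4): S=282.3438, (K−S)⁺=0.0000, hold=0.0000 ⇒ V=0.0000 continue  boundary S*=89.3934
step 3: (k=3,j=0): S=103.2142, (K−S)⁺=33.5258, hold=34.8246 ⇒ V=34.8246 continue | (k=3,j=1): S=137.5966, (K−S)⁺=0.0000, hold=13.4329 ⇒ V=13.4329 continue | (k=3,j=2): S=183.4324, (K−S)⁺=0.0000, hold=2.4215 ⇒ V=2.4215 continue | (k=3,j=3): S=244.5368, (K−S)⁺=0.0000, hold=0.0000 ⇒ V=0.0000 continue  boundary S*=-
step 2: (k=2,j=0): S=119.1719, (K−S)⁺=17.5681, hold=24.4180 ⇒ V=24.4180 continue | (k=2,j=1): S=158.8700, (K−S)⁺=0.0000, hold=8.0978 ⇒ V=8.0978 continue | (k=2,j=2): S=211.7923, (K−S)⁺=0.0000, hold=1.2508 ⇒ V=1.2508 continue  boundary S*=-
step 1: (k=1,j=0): S=137.5966, (K−S)⁺=0.0000, hold=16.4890 ⇒ V=16.4890 continue | (k=1,j=1): S=183.4324, (K−S)⁺=0.0000, hold=4.7816 ⇒ V=4.7816 continue  boundary S*=-
step 0: (k=0,j=0): S=158.8700, (K−S)⁺=0.0000, hold=10.8060 ⇒ V=10.8060 continue  boundary S*=-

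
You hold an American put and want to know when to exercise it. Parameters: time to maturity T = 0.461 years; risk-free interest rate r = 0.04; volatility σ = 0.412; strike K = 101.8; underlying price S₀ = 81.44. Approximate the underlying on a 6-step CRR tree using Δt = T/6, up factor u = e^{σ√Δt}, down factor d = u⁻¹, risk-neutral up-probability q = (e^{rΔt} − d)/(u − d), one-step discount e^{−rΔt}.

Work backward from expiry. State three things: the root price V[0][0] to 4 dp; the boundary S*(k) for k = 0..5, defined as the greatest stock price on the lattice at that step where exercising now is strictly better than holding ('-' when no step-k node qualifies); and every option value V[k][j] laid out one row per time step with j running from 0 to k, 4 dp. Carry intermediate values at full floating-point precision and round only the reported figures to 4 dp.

price = 22.2007
boundary = - - 64.8102 72.6508 81.4400 91.2925
tree:
22.2007
29.2830 14.8190
36.9898 21.2831 8.0472
43.9842 29.1492 13.0631 2.7706
50.2238 36.9898 20.3600 5.3955 0.0000
55.7900 43.9842 29.1492 10.5075 0.0000 0.0000
60.7555 50.2238 36.9898 20.3600 0.0000 0.0000 0.0000

Δt=0.07683, u=1.12098, d=0.89208, q=0.48493, disc=e^(-rΔt)=0.99693
k=6 terminal: V=max(K-S,0) → 60.7555 50.2238 36.9898 20.3600 0.0000 0.0000 0.0000
k=5: j=0 S=46.0100 intr=55.7900 cont=55.4776 V=55.7900[EX]; j=1 S=57.8158 intr=43.9842 cont=43.6718 V=43.9842[EX]; j=2 S=72.6508 intr=29.1492 cont=28.8368 V=29.1492[EX]; j=3 S=91.2925 intr=10.5075 cont=10.4547 V=10.5075[EX]; j=4 S=114.7173 intr=0.0000 cont=0.0000 V=0.0000[hold]; j=5 S=144.1529 intr=0.0000 cont=0.0000 V=0.0000[hold]  S*(5)=91.2925
k=4: j=0 S=51.5762 intr=50.2238 cont=49.9114 V=50.2238[EX]; j=1 S=64.8102 intr=36.9898 cont=36.6774 V=36.9898[EX]; j=2 S=81.4400 intr=20.3600 cont=20.0476 V=20.3600[EX]; j=3 S=102.3368 intr=0.0000 cont=5.3955 V=5.3955[hold]; j=4 S=128.5956 intr=0.0000 cont=0.0000 V=0.0000[hold]  S*(4)=81.4400
k=3: j=0 S=57.8158 intr=43.9842 cont=43.6718 V=43.9842[EX]; j=1 S=72.6508 intr=29.1492 cont=28.8368 V=29.1492[EX]; j=2 S=91.2925 intr=10.5075 cont=13.0631 V=13.0631[hold]; j=3 S=114.7173 intr=0.0000 cont=2.7706 V=2.7706[hold]  S*(3)=72.6508
k=2: j=0 S=64.8102 intr=36.9898 cont=36.6774 V=36.9898[EX]; j=1 S=81.4400 intr=20.3600 cont=21.2831 V=21.2831[hold]; j=2 S=102.3368 intr=0.0000 cont=8.0472 V=8.0472[hold]  S*(2)=64.8102
k=1: j=0 S=72.6508 intr=29.1492 cont=29.2830 V=29.2830[hold]; j=1 S=91.2925 intr=10.5075 cont=14.8190 V=14.8190[hold]  S*(1)=-
k=0: j=0 S=81.4400 intr=20.3600 cont=22.2007 V=22.2007[hold]  S*(0)=-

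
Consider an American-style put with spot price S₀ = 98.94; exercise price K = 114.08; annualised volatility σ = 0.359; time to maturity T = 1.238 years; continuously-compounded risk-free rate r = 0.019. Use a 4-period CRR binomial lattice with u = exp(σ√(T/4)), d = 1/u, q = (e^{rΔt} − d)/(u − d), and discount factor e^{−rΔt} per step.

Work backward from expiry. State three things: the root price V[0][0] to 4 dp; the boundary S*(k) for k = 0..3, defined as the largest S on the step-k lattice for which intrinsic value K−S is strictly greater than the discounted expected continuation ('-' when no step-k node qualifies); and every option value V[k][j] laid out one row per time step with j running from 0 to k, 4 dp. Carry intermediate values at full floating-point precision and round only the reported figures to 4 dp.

Δt=0.30950, u=1.22106, d=0.81896, q=0.46490, disc=e^(-rΔt)=0.99414
k=4 terminal: V=max(K-S,0) → 69.5738 47.7216 15.1400 0.0000 0.0000
k=3: j=0 S=54.3448 intr=59.7352 cont=59.0663 V=59.7352[EX]; j=1 S=81.0278 intr=33.0522 cont=32.3833 V=33.0522[EX]; j=2 S=120.8119 intr=0.0000 cont=8.0539 V=8.0539[hold]; j=3 S=180.1299 intr=0.0000 cont=0.0000 V=0.0000[hold]  S*(3)=81.0278
k=2: j=0 S=66.3584 intr=47.7216 cont=47.0527 V=47.7216[EX]; j=1 S=98.9400 intr=15.1400 cont=21.3048 V=21.3048[hold]; j=2 S=147.5189 intr=0.0000 cont=4.2843 V=4.2843[hold]  S*(2)=66.3584
k=1: j=0 S=81.0278 intr=33.0522 cont=35.2326 V=35.2326[hold]; j=1 S=120.8119 intr=0.0000 cont=13.3134 V=13.3134[hold]  S*(1)=-
k=0: j=0 S=98.9400 intr=15.1400 cont=24.8955 V=24.8955[hold]  S*(0)=-

price = 24.8955
boundary = - - 66.3584 81.0278
tree:
24.8955
35.2326 13.3134
47.7216 21.3048 4.2843
59.7352 33.0522 8.0539 0.0000
69.5738 47.7216 15.1400 0.0000 0.0000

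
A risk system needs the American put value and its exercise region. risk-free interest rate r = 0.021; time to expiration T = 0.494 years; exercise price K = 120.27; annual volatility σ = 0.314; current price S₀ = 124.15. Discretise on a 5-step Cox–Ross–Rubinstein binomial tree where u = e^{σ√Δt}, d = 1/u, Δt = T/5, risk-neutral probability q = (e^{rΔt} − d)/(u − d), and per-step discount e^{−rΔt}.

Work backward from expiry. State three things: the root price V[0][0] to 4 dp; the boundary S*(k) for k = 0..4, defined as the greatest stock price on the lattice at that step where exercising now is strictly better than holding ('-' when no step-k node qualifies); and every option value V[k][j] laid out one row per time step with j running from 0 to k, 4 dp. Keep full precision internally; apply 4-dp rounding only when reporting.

price = 8.8643
boundary = - - - 92.3325 101.9105
tree:
8.8643
13.4873 4.0100
19.8408 6.8213 1.0520
27.9375 11.3574 2.0503 0.0000
36.6152 18.3595 3.9959 0.0000 0.0000
44.4774 27.9375 7.7881 0.0000 0.0000 0.0000

Δt=0.09880  u=1.10373  d=0.90602  q=0.48585  discount=0.99793
step 5 (expiry): payoffs max(K−S,0) = 44.4774 27.9375 7.7881 0.0000 0.0000 0.0000
step 4: (k=4,j=0): S=83.6548, (K−S)⁺=36.6152, hold=36.3659 ⇒ V=36.6152 exercise | (k=4,j=1): S=101.9105, (K−S)⁺=18.3595, hold=18.1103 ⇒ V=18.3595 exercise | (k=4,j=2): S=124.1500, (K−S)⁺=0.0000, hold=3.9959 ⇒ V=3.9959 continue | (k=4,j=3): S=151.2428, (K−S)⁺=0.0000, hold=0.0000 ⇒ V=0.0000 continue | (k=4,j=4): S=184.2479, (K−S)⁺=0.0000, hold=0.0000 ⇒ V=0.0000 continue  boundary S*=101.9105
step 3: (k=3,j=0): S=92.3325, (K−S)⁺=27.9375, hold=27.6882 ⇒ V=27.9375 exercise | (k=3,j=1): S=112.4819, (K−S)⁺=7.7881, hold=11.3574 ⇒ V=11.3574 continue | (k=3,j=2): S=137.0284, (K−S)⁺=0.0000, hold=2.0503 ⇒ V=2.0503 continue | (k=3,j=3): S=166.9316, (K−S)⁺=0.0000, hold=0.0000 ⇒ V=0.0000 continue  boundary S*=92.3325
step 2: (k=2,j=0): S=101.9105, (K−S)⁺=18.3595, hold=19.8408 ⇒ V=19.8408 continue | (k=2,j=1): S=124.1500, (K−S)⁺=0.0000, hold=6.8213 ⇒ V=6.8213 continue | (k=2,j=2): S=151.2428, (K−S)⁺=0.0000, hold=1.0520 ⇒ V=1.0520 continue  boundary S*=-
step 1: (k=1,j=0): S=112.4819, (K−S)⁺=7.7881, hold=13.4873 ⇒ V=13.4873 continue | (k=1,j=1): S=137.0284, (K−S)⁺=0.0000, hold=4.0100 ⇒ V=4.0100 continue  boundary S*=-
step 0: (k=0,j=0): S=124.1500, (K−S)⁺=0.0000, hold=8.8643 ⇒ V=8.8643 continue  boundary S*=-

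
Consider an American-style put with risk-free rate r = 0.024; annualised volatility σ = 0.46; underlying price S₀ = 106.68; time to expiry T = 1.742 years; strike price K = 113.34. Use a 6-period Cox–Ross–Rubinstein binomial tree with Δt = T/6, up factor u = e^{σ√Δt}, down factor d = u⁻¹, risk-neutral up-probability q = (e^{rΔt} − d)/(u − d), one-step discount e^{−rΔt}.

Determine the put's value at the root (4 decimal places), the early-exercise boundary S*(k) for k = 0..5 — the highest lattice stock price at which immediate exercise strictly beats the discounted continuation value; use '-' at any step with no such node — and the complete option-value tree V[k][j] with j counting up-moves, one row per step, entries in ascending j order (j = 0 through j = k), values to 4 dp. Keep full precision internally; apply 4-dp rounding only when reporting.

price = 27.3884
boundary = - - - 50.7166 64.9822 83.2605
tree:
27.3884
37.4749 15.5984
49.5025 23.4905 6.2833
62.6234 34.3802 10.6677 1.0715
73.7572 48.3578 17.9868 1.9701 0.0000
82.4469 62.6234 30.0795 3.6223 0.0000 0.0000
89.2289 73.7572 48.3578 6.6600 0.0000 0.0000 0.0000

Δt=0.29033, u=1.28128, d=0.78047, q=0.45231, disc=e^(-rΔt)=0.99306
k=6 terminal: V=max(K-S,0) → 89.2289 73.7572 48.3578 6.6600 0.0000 0.0000 0.0000
k=5: j=0 S=30.8931 intr=82.4469 cont=81.6599 V=82.4469[EX]; j=1 S=50.7166 intr=62.6234 cont=61.8364 V=62.6234[EX]; j=2 S=83.2605 intr=30.0795 cont=29.2925 V=30.0795[EX]; j=3 S=136.6870 intr=0.0000 cont=3.6223 V=3.6223[hold]; j=4 S=224.3962 intr=0.0000 cont=0.0000 V=0.0000[hold]; j=5 S=368.3867 intr=0.0000 cont=0.0000 V=0.0000[hold]  S*(5)=83.2605
k=4: j=0 S=39.5828 intr=73.7572 cont=72.9702 V=73.7572[EX]; j=1 S=64.9822 intr=48.3578 cont=47.5708 V=48.3578[EX]; j=2 S=106.6800 intr=6.6600 cont=17.9868 V=17.9868[hold]; j=3 S=175.1344 intr=0.0000 cont=1.9701 V=1.9701[hold]; j=4 S=287.5145 intr=0.0000 cont=0.0000 V=0.0000[hold]  S*(4)=64.9822
k=3: j=0 S=50.7166 intr=62.6234 cont=61.8364 V=62.6234[EX]; j=1 S=83.2605 intr=30.0795 cont=34.3802 V=34.3802[hold]; j=2 S=136.6870 intr=0.0000 cont=10.6677 V=10.6677[hold]; j=3 S=224.3962 intr=0.0000 cont=1.0715 V=1.0715[hold]  S*(3)=50.7166
k=2: j=0 S=64.9822 intr=48.3578 cont=49.5025 V=49.5025[hold]; j=1 S=106.6800 intr=6.6600 cont=23.4905 V=23.4905[hold]; j=2 S=175.1344 intr=0.0000 cont=6.2833 V=6.2833[hold]  S*(2)=-
k=1: j=0 S=83.2605 intr=30.0795 cont=37.4749 V=37.4749[hold]; j=1 S=136.6870 intr=0.0000 cont=15.5984 V=15.5984[hold]  S*(1)=-
k=0: j=0 S=106.6800 intr=6.6600 cont=27.3884 V=27.3884[hold]  S*(0)=-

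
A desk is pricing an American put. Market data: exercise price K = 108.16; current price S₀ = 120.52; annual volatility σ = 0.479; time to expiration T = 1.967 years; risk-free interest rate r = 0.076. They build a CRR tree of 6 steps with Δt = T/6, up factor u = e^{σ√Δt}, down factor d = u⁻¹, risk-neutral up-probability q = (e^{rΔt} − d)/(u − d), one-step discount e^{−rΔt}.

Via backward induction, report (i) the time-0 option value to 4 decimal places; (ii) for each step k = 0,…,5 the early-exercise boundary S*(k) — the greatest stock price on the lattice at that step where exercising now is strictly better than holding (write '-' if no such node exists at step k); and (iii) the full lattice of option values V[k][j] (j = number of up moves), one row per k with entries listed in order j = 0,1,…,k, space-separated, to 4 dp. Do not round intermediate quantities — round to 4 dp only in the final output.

price = 17.8353
boundary = - - - 52.9335 69.6370 52.9335
tree:
17.8353
26.9997 8.7413
39.4714 14.7679 2.6032
55.2265 24.3030 5.1057 0.0000
67.9234 38.5230 10.0141 0.0000 0.0000
77.5748 55.2265 19.6411 0.0000 0.0000 0.0000
84.9111 67.9234 38.5230 0.0000 0.0000 0.0000 0.0000

params: Δt=0.32783 u=1.31556 d=0.76013 q=0.47728 e^(-rΔt)=0.97539
t_6 payoffs: 84.9111 67.9234 38.5230 0.0000 0.0000 0.0000 0.0000
t_5: node(5,0) S=30.5852 payoff=77.5748 vs cont=74.9132 → 77.5748 [stop]  node(5,1) S=52.9335 payoff=55.2265 vs cont=52.5649 → 55.2265 [stop]  node(5,2) S=91.6114 payoff=16.5486 vs cont=19.6411 → 19.6411 [wait]  node(5,3) S=158.5509 payoff=0.0000 vs cont=0.0000 → 0.0000 [wait]  node(5,4) S=274.4022 payoff=0.0000 vs cont=0.0000 → 0.0000 [wait]  node(5,5) S=474.9048 payoff=0.0000 vs cont=0.0000 → 0.0000 [wait]  ⇒ S*(5)=52.9335
t_4: node(4,0) S=40.2366 payoff=67.9234 vs cont=65.2619 → 67.9234 [stop]  node(4,1) S=69.6370 payoff=38.5230 vs cont=37.3011 → 38.5230 [stop]  node(4,2) S=120.5200 payoff=0.0000 vs cont=10.0141 → 10.0141 [wait]  node(4,3) S=208.5826 payoff=0.0000 vs cont=0.0000 → 0.0000 [wait]  node(4,4) S=360.9916 payoff=0.0000 vs cont=0.0000 → 0.0000 [wait]  ⇒ S*(4)=69.6370
t_3: node(3,0) S=52.9335 payoff=55.2265 vs cont=52.5649 → 55.2265 [stop]  node(3,1) S=91.6114 payoff=16.5486 vs cont=24.3030 → 24.3030 [wait]  node(3,2) S=158.5509 payoff=0.0000 vs cont=5.1057 → 5.1057 [wait]  node(3,3) S=274.4022 payoff=0.0000 vs cont=0.0000 → 0.0000 [wait]  ⇒ S*(3)=52.9335
t_2: node(2,0) S=69.6370 payoff=38.5230 vs cont=39.4714 → 39.4714 [wait]  node(2,1) S=120.5200 payoff=0.0000 vs cont=14.7679 → 14.7679 [wait]  node(2,2) S=208.5826 payoff=0.0000 vs cont=2.6032 → 2.6032 [wait]  ⇒ S*(2)=-
t_1: node(1,0) S=91.6114 payoff=16.5486 vs cont=26.9997 → 26.9997 [wait]  node(1,1) S=158.5509 payoff=0.0000 vs cont=8.7413 → 8.7413 [wait]  ⇒ S*(1)=-
t_0: node(0,0) S=120.5200 payoff=0.0000 vs cont=17.8353 → 17.8353 [wait]  ⇒ S*(0)=-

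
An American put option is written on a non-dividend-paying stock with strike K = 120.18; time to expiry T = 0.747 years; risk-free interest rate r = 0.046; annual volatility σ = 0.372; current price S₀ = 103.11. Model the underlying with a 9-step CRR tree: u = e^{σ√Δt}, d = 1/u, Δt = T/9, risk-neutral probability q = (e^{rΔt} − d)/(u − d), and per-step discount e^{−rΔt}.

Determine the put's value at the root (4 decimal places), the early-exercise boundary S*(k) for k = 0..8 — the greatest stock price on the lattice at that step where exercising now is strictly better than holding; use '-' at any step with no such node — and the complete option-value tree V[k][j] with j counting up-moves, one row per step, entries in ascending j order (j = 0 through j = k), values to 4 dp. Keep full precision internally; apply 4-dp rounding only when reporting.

price = 22.4289
boundary = - - - 74.7598 83.2170 74.7598 83.2170 92.6310 103.1100
tree:
22.4289
29.2565 15.5270
37.0374 21.4198 9.5403
45.4202 28.6373 14.1059 4.8825
53.0180 36.9630 20.2311 7.8672 1.8270
59.8436 45.4202 27.9653 12.3725 3.2588 0.3572
65.9755 53.0180 36.9630 18.8573 5.7476 0.7045 0.0000
71.4843 59.8436 45.4202 27.5490 9.9954 1.3896 0.0000 0.0000
76.4332 65.9755 53.0180 36.9630 17.0700 2.7407 0.0000 0.0000 0.0000
80.8791 71.4843 59.8436 45.4202 27.5490 5.4056 0.0000 0.0000 0.0000 0.0000

params: Δt=0.08300 u=1.11313 d=0.89837 q=0.49104 e^(-rΔt)=0.99619
t_9 payoffs: 80.8791 71.4843 59.8436 45.4202 27.5490 5.4056 0.0000 0.0000 0.0000 0.0000
t_8: node(8,0) S=43.7468 payoff=76.4332 vs cont=75.9752 → 76.4332 [stop]  node(8,1) S=54.2045 payoff=65.9755 vs cont=65.5176 → 65.9755 [stop]  node(8,2) S=67.1620 payoff=53.0180 vs cont=52.5600 → 53.0180 [stop]  node(8,3) S=83.2170 payoff=36.9630 vs cont=36.5050 → 36.9630 [stop]  node(8,4) S=103.1100 payoff=17.0700 vs cont=16.6120 → 17.0700 [stop]  node(8,5) S=127.7584 payoff=0.0000 vs cont=2.7407 → 2.7407 [wait]  node(8,6) S=158.2989 payoff=0.0000 vs cont=0.0000 → 0.0000 [wait]  node(8,7) S=196.1401 payoff=0.0000 vs cont=0.0000 → 0.0000 [wait]  node(8,8) S=243.0273 payoff=0.0000 vs cont=0.0000 → 0.0000 [wait]  ⇒ S*(8)=103.1100
t_7: node(7,0) S=48.6957 payoff=71.4843 vs cont=71.0263 → 71.4843 [stop]  node(7,1) S=60.3364 payoff=59.8436 vs cont=59.3856 → 59.8436 [stop]  node(7,2) S=74.7598 payoff=45.4202 vs cont=44.9623 → 45.4202 [stop]  node(7,3) S=92.6310 payoff=27.5490 vs cont=27.0910 → 27.5490 [stop]  node(7,4) S=114.7744 payoff=5.4056 vs cont=9.9954 → 9.9954 [wait]  node(7,5) S=142.2111 payoff=0.0000 vs cont=1.3896 → 1.3896 [wait]  node(7,6) S=176.2066 payoff=0.0000 vs cont=0.0000 → 0.0000 [wait]  node(7,7) S=218.3287 payoff=0.0000 vs cont=0.0000 → 0.0000 [wait]  ⇒ S*(7)=92.6310
t_6: node(6,0) S=54.2045 payoff=65.9755 vs cont=65.5176 → 65.9755 [stop]  node(6,1) S=67.1620 payoff=53.0180 vs cont=52.5600 → 53.0180 [stop]  node(6,2) S=83.2170 payoff=36.9630 vs cont=36.5050 → 36.9630 [stop]  node(6,3) S=103.1100 payoff=17.0700 vs cont=18.8573 → 18.8573 [wait]  node(6,4) S=127.7584 payoff=0.0000 vs cont=5.7476 → 5.7476 [wait]  node(6,5) S=158.2989 payoff=0.0000 vs cont=0.7045 → 0.7045 [wait]  node(6,6) S=196.1401 payoff=0.0000 vs cont=0.0000 → 0.0000 [wait]  ⇒ S*(6)=83.2170
t_5: node(5,0) S=60.3364 payoff=59.8436 vs cont=59.3856 → 59.8436 [stop]  node(5,1) S=74.7598 payoff=45.4202 vs cont=44.9623 → 45.4202 [stop]  node(5,2) S=92.6310 payoff=27.5490 vs cont=27.9653 → 27.9653 [wait]  node(5,3) S=114.7744 payoff=5.4056 vs cont=12.3725 → 12.3725 [wait]  node(5,4) S=142.2111 payoff=0.0000 vs cont=3.2588 → 3.2588 [wait]  node(5,5) S=176.2066 payoff=0.0000 vs cont=0.3572 → 0.3572 [wait]  ⇒ S*(5)=74.7598
t_4: node(4,0) S=67.1620 payoff=53.0180 vs cont=52.5600 → 53.0180 [stop]  node(4,1) S=83.2170 payoff=36.9630 vs cont=36.7086 → 36.9630 [stop]  node(4,2) S=103.1100 payoff=17.0700 vs cont=20.2311 → 20.2311 [wait]  node(4,3) S=127.7584 payoff=0.0000 vs cont=7.8672 → 7.8672 [wait]  node(4,4) S=158.2989 payoff=0.0000 vs cont=1.8270 → 1.8270 [wait]  ⇒ S*(4)=83.2170
t_3: node(3,0) S=74.7598 payoff=45.4202 vs cont=44.9623 → 45.4202 [stop]  node(3,1) S=92.6310 payoff=27.5490 vs cont=28.6373 → 28.6373 [wait]  node(3,2) S=114.7744 payoff=5.4056 vs cont=14.1059 → 14.1059 [wait]  node(3,3) S=142.2111 payoff=0.0000 vs cont=4.8825 → 4.8825 [wait]  ⇒ S*(3)=74.7598
t_2: node(2,0) S=83.2170 payoff=36.9630 vs cont=37.0374 → 37.0374 [wait]  node(2,1) S=103.1100 payoff=17.0700 vs cont=21.4198 → 21.4198 [wait]  node(2,2) S=127.7584 payoff=0.0000 vs cont=9.5403 → 9.5403 [wait]  ⇒ S*(2)=-
t_1: node(1,0) S=92.6310 payoff=27.5490 vs cont=29.2565 → 29.2565 [wait]  node(1,1) S=114.7744 payoff=5.4056 vs cont=15.5270 → 15.5270 [wait]  ⇒ S*(1)=-
t_0: node(0,0) S=103.1100 payoff=17.0700 vs cont=22.4289 → 22.4289 [wait]  ⇒ S*(0)=-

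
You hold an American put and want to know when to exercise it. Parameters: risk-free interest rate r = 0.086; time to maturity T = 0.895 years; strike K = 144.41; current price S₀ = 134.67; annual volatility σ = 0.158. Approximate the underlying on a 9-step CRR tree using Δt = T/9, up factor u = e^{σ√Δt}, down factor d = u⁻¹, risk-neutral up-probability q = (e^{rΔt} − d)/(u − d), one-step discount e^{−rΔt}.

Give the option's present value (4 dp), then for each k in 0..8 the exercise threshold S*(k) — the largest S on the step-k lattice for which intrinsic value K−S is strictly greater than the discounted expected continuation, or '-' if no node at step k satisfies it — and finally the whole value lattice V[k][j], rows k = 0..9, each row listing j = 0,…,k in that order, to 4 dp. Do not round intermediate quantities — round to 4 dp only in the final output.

price = 10.4287
boundary = - 128.1245 121.8971 128.1245 121.8971 128.1245 134.6700 128.1245 134.6700
tree:
10.4287
16.2855 6.2328
22.5129 10.2286 3.3570
28.4376 16.2855 5.8810 1.5317
34.0743 22.5129 9.9761 2.9261 0.5185
39.4371 28.4376 16.2855 5.4372 1.1040 0.0913
44.5392 34.0743 22.5129 9.7400 2.3213 0.2160 0.0000
49.3933 39.4371 28.4376 16.2855 4.8044 0.5110 0.0000 0.0000
54.0115 44.5392 34.0743 22.5129 9.7400 1.2089 0.0000 0.0000 0.0000
58.4053 49.3933 39.4371 28.4376 16.2855 2.8601 0.0000 0.0000 0.0000 0.0000

Δt=0.09944, u=1.05109, d=0.95140, q=0.57370, disc=e^(-rΔt)=0.99148
k=9 terminal: V=max(K-S,0) → 58.4053 49.3933 39.4371 28.4376 16.2855 2.8601 0.0000 0.0000 0.0000 0.0000
k=8: j=0 S=90.3985 intr=54.0115 cont=52.7818 V=54.0115[EX]; j=1 S=99.8708 intr=44.5392 cont=43.3094 V=44.5392[EX]; j=2 S=110.3357 intr=34.0743 cont=32.8446 V=34.0743[EX]; j=3 S=121.8971 intr=22.5129 cont=21.2831 V=22.5129[EX]; j=4 S=134.6700 intr=9.7400 cont=8.5102 V=9.7400[EX]; j=5 S=148.7813 intr=0.0000 cont=1.2089 V=1.2089[hold]; j=6 S=164.3712 intr=0.0000 cont=0.0000 V=0.0000[hold]; j=7 S=181.5947 intr=0.0000 cont=0.0000 V=0.0000[hold]; j=8 S=200.6230 intr=0.0000 cont=0.0000 V=0.0000[hold]  S*(8)=134.6700
k=7: j=0 S=95.0167 intr=49.3933 cont=48.1636 V=49.3933[EX]; j=1 S=104.9729 intr=39.4371 cont=38.2073 V=39.4371[EX]; j=2 S=115.9724 intr=28.4376 cont=27.2078 V=28.4376[EX]; j=3 S=128.1245 intr=16.2855 cont=15.0558 V=16.2855[EX]; j=4 S=141.5499 intr=2.8601 cont=4.8044 V=4.8044[hold]; j=5 S=156.3821 intr=0.0000 cont=0.5110 V=0.5110[hold]; j=6 S=172.7685 intr=0.0000 cont=0.0000 V=0.0000[hold]; j=7 S=190.8719 intr=0.0000 cont=0.0000 V=0.0000[hold]  S*(7)=128.1245
k=6: j=0 S=99.8708 intr=44.5392 cont=43.3094 V=44.5392[EX]; j=1 S=110.3357 intr=34.0743 cont=32.8446 V=34.0743[EX]; j=2 S=121.8971 intr=22.5129 cont=21.2831 V=22.5129[EX]; j=3 S=134.6700 intr=9.7400 cont=9.6162 V=9.7400[EX]; j=4 S=148.7813 intr=0.0000 cont=2.3213 V=2.3213[hold]; j=5 S=164.3712 intr=0.0000 cont=0.2160 V=0.2160[hold]; j=6 S=181.5947 intr=0.0000 cont=0.0000 V=0.0000[hold]  S*(6)=134.6700
k=5: j=0 S=104.9729 intr=39.4371 cont=38.2073 V=39.4371[EX]; j=1 S=115.9724 intr=28.4376 cont=27.2078 V=28.4376[EX]; j=2 S=128.1245 intr=16.2855 cont=15.0558 V=16.2855[EX]; j=3 S=141.5499 intr=2.8601 cont=5.4372 V=5.4372[hold]; j=4 S=156.3821 intr=0.0000 cont=1.1040 V=1.1040[hold]; j=5 S=172.7685 intr=0.0000 cont=0.0913 V=0.0913[hold]  S*(5)=128.1245
k=4: j=0 S=110.3357 intr=34.0743 cont=32.8446 V=34.0743[EX]; j=1 S=121.8971 intr=22.5129 cont=21.2831 V=22.5129[EX]; j=2 S=134.6700 intr=9.7400 cont=9.9761 V=9.9761[hold]; j=3 S=148.7813 intr=0.0000 cont=2.9261 V=2.9261[hold]; j=4 S=164.3712 intr=0.0000 cont=0.5185 V=0.5185[hold]  S*(4)=121.8971
k=3: j=0 S=115.9724 intr=28.4376 cont=27.2078 V=28.4376[EX]; j=1 S=128.1245 intr=16.2855 cont=15.1901 V=16.2855[EX]; j=2 S=141.5499 intr=2.8601 cont=5.8810 V=5.8810[hold]; j=3 S=156.3821 intr=0.0000 cont=1.5317 V=1.5317[hold]  S*(3)=128.1245
k=2: j=0 S=121.8971 intr=22.5129 cont=21.2831 V=22.5129[EX]; j=1 S=134.6700 intr=9.7400 cont=10.2286 V=10.2286[hold]; j=2 S=148.7813 intr=0.0000 cont=3.3570 V=3.3570[hold]  S*(2)=121.8971
k=1: j=0 S=128.1245 intr=16.2855 cont=15.3337 V=16.2855[EX]; j=1 S=141.5499 intr=2.8601 cont=6.2328 V=6.2328[hold]  S*(1)=128.1245
k=0: j=0 S=134.6700 intr=9.7400 cont=10.4287 V=10.4287[hold]  S*(0)=-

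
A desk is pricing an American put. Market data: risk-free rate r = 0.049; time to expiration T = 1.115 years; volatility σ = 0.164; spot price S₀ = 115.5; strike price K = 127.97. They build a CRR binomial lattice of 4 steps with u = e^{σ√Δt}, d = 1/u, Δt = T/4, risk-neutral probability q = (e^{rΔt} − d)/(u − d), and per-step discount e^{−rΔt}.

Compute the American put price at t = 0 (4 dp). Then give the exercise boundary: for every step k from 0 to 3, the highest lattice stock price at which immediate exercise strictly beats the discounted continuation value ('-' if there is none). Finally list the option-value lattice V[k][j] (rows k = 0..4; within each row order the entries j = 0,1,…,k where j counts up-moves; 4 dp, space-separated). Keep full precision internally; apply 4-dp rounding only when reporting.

price = 13.3669
boundary = - 105.9200 97.1345 105.9200
tree:
13.3669
22.0500 6.8096
30.8355 12.6139 2.3740
38.8922 22.0500 5.4409 0.0000
46.2806 30.8355 12.4700 0.0000 0.0000

params: Δt=0.27875 u=1.09045 d=0.91706 q=0.55768 e^(-rΔt)=0.98643
t_4 payoffs: 46.2806 30.8355 12.4700 0.0000 0.0000
t_3: node(3,0) S=89.0778 payoff=38.8922 vs cont=37.1562 → 38.8922 [stop]  node(3,1) S=105.9200 payoff=22.0500 vs cont=20.3140 → 22.0500 [stop]  node(3,2) S=125.9465 payoff=2.0235 vs cont=5.4409 → 5.4409 [wait]  node(3,3) S=149.7595 payoff=0.0000 vs cont=0.0000 → 0.0000 [wait]  ⇒ S*(3)=105.9200
t_2: node(2,0) S=97.1345 payoff=30.8355 vs cont=29.0994 → 30.8355 [stop]  node(2,1) S=115.5000 payoff=12.4700 vs cont=12.6139 → 12.6139 [wait]  node(2,2) S=137.3379 payoff=0.0000 vs cont=2.3740 → 2.3740 [wait]  ⇒ S*(2)=97.1345
t_1: node(1,0) S=105.9200 payoff=22.0500 vs cont=20.3932 → 22.0500 [stop]  node(1,1) S=125.9465 payoff=2.0235 vs cont=6.8096 → 6.8096 [wait]  ⇒ S*(1)=105.9200
t_0: node(0,0) S=115.5000 payoff=12.4700 vs cont=13.3669 → 13.3669 [wait]  ⇒ S*(0)=-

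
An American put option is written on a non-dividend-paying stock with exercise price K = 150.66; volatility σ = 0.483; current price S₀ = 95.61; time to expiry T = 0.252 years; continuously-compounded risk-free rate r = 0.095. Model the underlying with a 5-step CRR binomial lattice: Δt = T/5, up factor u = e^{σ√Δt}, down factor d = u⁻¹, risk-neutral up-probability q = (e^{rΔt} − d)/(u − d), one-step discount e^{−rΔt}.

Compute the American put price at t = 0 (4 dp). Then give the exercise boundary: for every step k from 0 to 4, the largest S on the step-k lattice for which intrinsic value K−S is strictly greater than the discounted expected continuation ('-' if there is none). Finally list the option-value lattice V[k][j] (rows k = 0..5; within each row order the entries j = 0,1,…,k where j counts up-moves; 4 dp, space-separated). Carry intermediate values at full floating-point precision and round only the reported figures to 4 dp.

Δt=0.05040, u=1.11453, d=0.89724, q=0.49501, disc=e^(-rΔt)=0.99522
k=5 terminal: V=max(K-S,0) → 95.0640 81.5999 64.8750 44.0997 18.2932 0.0000
k=4: j=0 S=61.9634 intr=88.6966 cont=87.9769 V=88.6966[EX]; j=1 S=76.9696 intr=73.6904 cont=72.9707 V=73.6904[EX]; j=2 S=95.6100 intr=55.0500 cont=54.3304 V=55.0500[EX]; j=3 S=118.7647 intr=31.8953 cont=31.1757 V=31.8953[EX]; j=4 S=147.5269 intr=3.1331 cont=9.1938 V=9.1938[hold]  S*(4)=118.7647
k=3: j=0 S=69.0601 intr=81.5999 cont=80.8802 V=81.5999[EX]; j=1 S=85.7850 intr=64.8750 cont=64.1554 V=64.8750[EX]; j=2 S=106.5603 intr=44.0997 cont=43.3801 V=44.0997[EX]; j=3 S=132.3668 intr=18.2932 cont=20.5593 V=20.5593[hold]  S*(3)=106.5603
k=2: j=0 S=76.9696 intr=73.6904 cont=72.9707 V=73.6904[EX]; j=1 S=95.6100 intr=55.0500 cont=54.3304 V=55.0500[EX]; j=2 S=118.7647 intr=31.8953 cont=32.2921 V=32.2921[hold]  S*(2)=95.6100
k=1: j=0 S=85.7850 intr=64.8750 cont=64.1554 V=64.8750[EX]; j=1 S=106.5603 intr=44.0997 cont=43.5756 V=44.0997[EX]  S*(1)=106.5603
k=0: j=0 S=95.6100 intr=55.0500 cont=54.3304 V=55.0500[EX]  S*(0)=95.6100

price = 55.0500
boundary = 95.6100 106.5603 95.6100 106.5603 118.7647
tree:
55.0500
64.8750 44.0997
73.6904 55.0500 32.2921
81.5999 64.8750 44.0997 20.5593
88.6966 73.6904 55.0500 31.8953 9.1938
95.0640 81.5999 64.8750 44.0997 18.2932 0.0000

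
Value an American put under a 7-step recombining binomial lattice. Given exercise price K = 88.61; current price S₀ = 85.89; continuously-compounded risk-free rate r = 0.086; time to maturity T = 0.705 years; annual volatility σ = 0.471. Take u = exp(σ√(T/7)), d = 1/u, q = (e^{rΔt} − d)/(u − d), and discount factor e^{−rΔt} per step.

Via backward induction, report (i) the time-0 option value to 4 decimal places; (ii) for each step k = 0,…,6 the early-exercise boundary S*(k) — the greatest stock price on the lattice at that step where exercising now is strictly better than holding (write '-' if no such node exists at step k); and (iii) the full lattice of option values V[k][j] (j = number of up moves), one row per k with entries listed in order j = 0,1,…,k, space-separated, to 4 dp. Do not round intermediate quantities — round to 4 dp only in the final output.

price = 13.0227
boundary = - - - 54.8523 63.6958 54.8523 63.6958
tree:
13.0227
18.5324 7.5572
25.4960 11.6613 3.4480
33.7577 17.4061 5.9287 0.9444
41.3733 24.9142 9.9523 1.8741 0.0000
47.9316 33.7577 16.1522 3.7189 0.0000 0.0000
53.5794 41.3733 24.9142 7.3799 0.0000 0.0000 0.0000
58.4430 47.9316 33.7577 14.6449 0.0000 0.0000 0.0000 0.0000

Δt=0.10071, u=1.16122, d=0.86116, q=0.49169, disc=e^(-rΔt)=0.99138
k=7 terminal: V=max(K-S,0) → 58.4430 47.9316 33.7577 14.6449 0.0000 0.0000 0.0000 0.0000
k=6: j=0 S=35.0306 intr=53.5794 cont=52.8152 V=53.5794[EX]; j=1 S=47.2367 intr=41.3733 cont=40.6092 V=41.3733[EX]; j=2 S=63.6958 intr=24.9142 cont=24.1500 V=24.9142[EX]; j=3 S=85.8900 intr=2.7200 cont=7.3799 V=7.3799[hold]; j=4 S=115.8175 intr=0.0000 cont=0.0000 V=0.0000[hold]; j=5 S=156.1730 intr=0.0000 cont=0.0000 V=0.0000[hold]; j=6 S=210.5900 intr=0.0000 cont=0.0000 V=0.0000[hold]  S*(6)=63.6958
k=5: j=0 S=40.6784 intr=47.9316 cont=47.1675 V=47.9316[EX]; j=1 S=54.8523 intr=33.7577 cont=32.9935 V=33.7577[EX]; j=2 S=73.9651 intr=14.6449 cont=16.1522 V=16.1522[hold]; j=3 S=99.7375 intr=0.0000 cont=3.7189 V=3.7189[hold]; j=4 S=134.4901 intr=0.0000 cont=0.0000 V=0.0000[hold]; j=5 S=181.3518 intr=0.0000 cont=0.0000 V=0.0000[hold]  S*(5)=54.8523
k=4: j=0 S=47.2367 intr=41.3733 cont=40.6092 V=41.3733[EX]; j=1 S=63.6958 intr=24.9142 cont=24.8848 V=24.9142[EX]; j=2 S=85.8900 intr=2.7200 cont=9.9523 V=9.9523[hold]; j=3 S=115.8175 intr=0.0000 cont=1.8741 V=1.8741[hold]; j=4 S=156.1730 intr=0.0000 cont=0.0000 V=0.0000[hold]  S*(4)=63.6958
k=3: j=0 S=54.8523 intr=33.7577 cont=32.9935 V=33.7577[EX]; j=1 S=73.9651 intr=14.6449 cont=17.4061 V=17.4061[hold]; j=2 S=99.7375 intr=0.0000 cont=5.9287 V=5.9287[hold]; j=3 S=134.4901 intr=0.0000 cont=0.9444 V=0.9444[hold]  S*(3)=54.8523
k=2: j=0 S=63.6958 intr=24.9142 cont=25.4960 V=25.4960[hold]; j=1 S=85.8900 intr=2.7200 cont=11.6613 V=11.6613[hold]; j=2 S=115.8175 intr=0.0000 cont=3.4480 V=3.4480[hold]  S*(2)=-
k=1: j=0 S=73.9651 intr=14.6449 cont=18.5324 V=18.5324[hold]; j=1 S=99.7375 intr=0.0000 cont=7.5572 V=7.5572[hold]  S*(1)=-
k=0: j=0 S=85.8900 intr=2.7200 cont=13.0227 V=13.0227[hold]  S*(0)=-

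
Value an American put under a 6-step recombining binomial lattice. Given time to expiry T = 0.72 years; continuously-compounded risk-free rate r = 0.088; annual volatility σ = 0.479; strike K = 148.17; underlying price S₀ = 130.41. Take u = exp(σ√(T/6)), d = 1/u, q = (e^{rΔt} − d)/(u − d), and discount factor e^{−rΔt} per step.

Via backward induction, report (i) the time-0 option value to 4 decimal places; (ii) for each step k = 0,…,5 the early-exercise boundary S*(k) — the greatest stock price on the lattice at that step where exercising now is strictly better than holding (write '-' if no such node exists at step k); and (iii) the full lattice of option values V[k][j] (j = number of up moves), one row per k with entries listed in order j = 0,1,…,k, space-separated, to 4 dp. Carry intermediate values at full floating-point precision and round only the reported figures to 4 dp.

price = 28.6999
boundary = - - 93.5805 79.2726 93.5805 110.4710
tree:
28.6999
40.3205 17.2483
54.5895 26.3689 8.1460
68.8974 38.8570 13.9655 2.2763
81.0178 54.5895 23.3532 4.5148 0.0000
91.2850 68.8974 37.6990 8.9545 0.0000 0.0000
99.9825 81.0178 54.5895 17.7600 0.0000 0.0000 0.0000

Δt=0.12000  u=1.18049  d=0.84711  q=0.49046  discount=0.98950
step 6 (expiry): payoffs max(K−S,0) = 99.9825 81.0178 54.5895 17.7600 0.0000 0.0000 0.0000
step 5: (k=5,j=0): S=56.8850, (K−S)⁺=91.2850, hold=89.7286 ⇒ V=91.2850 exercise | (k=5,j=1): S=79.2726, (K−S)⁺=68.8974, hold=67.3410 ⇒ V=68.8974 exercise | (k=5,j=2): S=110.4710, (K−S)⁺=37.6990, hold=36.1426 ⇒ V=37.6990 exercise | (k=5,j=3): S=153.9478, (K−S)⁺=0.0000, hold=8.9545 ⇒ V=8.9545 continue | (k=5,j=4): S=214.5354, (K−S)⁺=0.0000, hold=0.0000 ⇒ V=0.0000 continue | (k=5,j=5): S=298.9677, (K−S)⁺=0.0000, hold=0.0000 ⇒ V=0.0000 continue  boundary S*=110.4710
step 4: (k=4,j=0): S=67.1522, (K−S)⁺=81.0178, hold=79.4614 ⇒ V=81.0178 exercise | (k=4,j=1): S=93.5805, (K−S)⁺=54.5895, hold=53.0330 ⇒ V=54.5895 exercise | (k=4,j=2): S=130.4100, (K−S)⁺=17.7600, hold=23.3532 ⇒ V=23.3532 continue | (k=4,j=3): S=181.7340, (K−S)⁺=0.0000, hold=4.5148 ⇒ V=4.5148 continue | (k=4,j=4): S=253.2571, (K−S)⁺=0.0000, hold=0.0000 ⇒ V=0.0000 continue  boundary S*=93.5805
step 3: (k=3,j=0): S=79.2726, (K−S)⁺=68.8974, hold=67.3410 ⇒ V=68.8974 exercise | (k=3,j=1): S=110.4710, (K−S)⁺=37.6990, hold=38.8570 ⇒ V=38.8570 continue | (k=3,j=2): S=153.9478, (K−S)⁺=0.0000, hold=13.9655 ⇒ V=13.9655 continue | (k=3,j=3): S=214.5354, (K−S)⁺=0.0000, hold=2.2763 ⇒ V=2.2763 continue  boundary S*=79.2726
step 2: (k=2,j=0): S=93.5805, (K−S)⁺=54.5895, hold=53.5950 ⇒ V=54.5895 exercise | (k=2,j=1): S=130.4100, (K−S)⁺=17.7600, hold=26.3689 ⇒ V=26.3689 continue | (k=2,j=2): S=181.7340, (K−S)⁺=0.0000, hold=8.1460 ⇒ V=8.1460 continue  boundary S*=93.5805
step 1: (k=1,j=0): S=110.4710, (K−S)⁺=37.6990, hold=40.3205 ⇒ V=40.3205 continue | (k=1,j=1): S=153.9478, (K−S)⁺=0.0000, hold=17.2483 ⇒ V=17.2483 continue  boundary S*=-
step 0: (k=0,j=0): S=130.4100, (K−S)⁺=17.7600, hold=28.6999 ⇒ V=28.6999 continue  boundary S*=-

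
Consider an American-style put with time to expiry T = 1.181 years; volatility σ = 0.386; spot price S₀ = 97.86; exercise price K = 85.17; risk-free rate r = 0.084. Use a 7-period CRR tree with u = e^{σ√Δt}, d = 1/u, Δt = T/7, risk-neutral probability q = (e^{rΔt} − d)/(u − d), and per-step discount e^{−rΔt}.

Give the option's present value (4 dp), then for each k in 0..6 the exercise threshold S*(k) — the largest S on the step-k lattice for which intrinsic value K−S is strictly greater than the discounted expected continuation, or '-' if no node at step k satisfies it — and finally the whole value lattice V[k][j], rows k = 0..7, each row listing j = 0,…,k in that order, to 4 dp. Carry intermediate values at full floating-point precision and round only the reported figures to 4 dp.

Δt=0.16871  u=1.17181  d=0.85338  q=0.50527  discount=0.98593
step 7 (expiry): payoffs max(K−S,0) = 52.9143 40.8785 24.3517 1.6581 0.0000 0.0000 0.0000 0.0000
step 6: (k=6,j=0): S=37.7976, (K−S)⁺=47.3724, hold=46.1739 ⇒ V=47.3724 exercise | (k=6,j=1): S=51.9012, (K−S)⁺=33.2688, hold=32.0703 ⇒ V=33.2688 exercise | (k=6,j=2): S=71.2675, (K−S)⁺=13.9025, hold=12.7040 ⇒ V=13.9025 exercise | (k=6,j=3): S=97.8600, (K−S)⁺=0.0000, hold=0.8088 ⇒ V=0.8088 continue | (k=6,j=4): S=134.3752, (K−S)⁺=0.0000, hold=0.0000 ⇒ V=0.0000 continue | (k=6,j=5): S=184.5155, (K−S)⁺=0.0000, hold=0.0000 ⇒ V=0.0000 continue | (k=6,j=6): S=253.3650, (K−S)⁺=0.0000, hold=0.0000 ⇒ V=0.0000 continue  boundary S*=71.2675
step 5: (k=5,j=0): S=44.2915, (K−S)⁺=40.8785, hold=39.6800 ⇒ V=40.8785 exercise | (k=5,j=1): S=60.8183, (K−S)⁺=24.3517, hold=23.1532 ⇒ V=24.3517 exercise | (k=5,j=2): S=83.5119, (K−S)⁺=1.6581, hold=7.1841 ⇒ V=7.1841 continue | (k=5,j=3): S=114.6733, (K−S)⁺=0.0000, hold=0.3945 ⇒ V=0.3945 continue | (k=5,j=4): S=157.4621, (K−S)⁺=0.0000, hold=0.0000 ⇒ V=0.0000 continue | (k=5,j=5): S=216.2170, (K−S)⁺=0.0000, hold=0.0000 ⇒ V=0.0000 continue  boundary S*=60.8183
step 4: (k=4,j=0): S=51.9012, (K−S)⁺=33.2688, hold=32.0703 ⇒ V=33.2688 exercise | (k=4,j=1): S=71.2675, (K−S)⁺=13.9025, hold=15.4568 ⇒ V=15.4568 continue | (k=4,j=2): S=97.8600, (K−S)⁺=0.0000, hold=3.7007 ⇒ V=3.7007 continue | (k=4,j=3): S=134.3752, (K−S)⁺=0.0000, hold=0.1924 ⇒ V=0.1924 continue | (k=4,j=4): S=184.5155, (K−S)⁺=0.0000, hold=0.0000 ⇒ V=0.0000 continue  boundary S*=51.9012
step 3: (k=3,j=0): S=60.8183, (K−S)⁺=24.3517, hold=23.9275 ⇒ V=24.3517 exercise | (k=3,j=1): S=83.5119, (K−S)⁺=1.6581, hold=9.3829 ⇒ V=9.3829 continue | (k=3,j=2): S=114.6733, (K−S)⁺=0.0000, hold=1.9010 ⇒ V=1.9010 continue | (k=3,j=3): S=157.4621, (K−S)⁺=0.0000, hold=0.0939 ⇒ V=0.0939 continue  boundary S*=60.8183
step 2: (k=2,j=0): S=71.2675, (K−S)⁺=13.9025, hold=16.5522 ⇒ V=16.5522 continue | (k=2,j=1): S=97.8600, (K−S)⁺=0.0000, hold=5.5237 ⇒ V=5.5237 continue | (k=2,j=2): S=134.3752, (K−S)⁺=0.0000, hold=0.9740 ⇒ V=0.9740 continue  boundary S*=-
step 1: (k=1,j=0): S=83.5119, (K−S)⁺=1.6581, hold=10.8253 ⇒ V=10.8253 continue | (k=1,j=1): S=114.6733, (K−S)⁺=0.0000, hold=3.1795 ⇒ V=3.1795 continue  boundary S*=-
step 0: (k=0,j=0): S=97.8600, (K−S)⁺=0.0000, hold=6.8641 ⇒ V=6.8641 continue  boundary S*=-

price = 6.8641
boundary = - - - 60.8183 51.9012 60.8183 71.2675
tree:
6.8641
10.8253 3.1795
16.5522 5.5237 0.9740
24.3517 9.3829 1.9010 0.0939
33.2688 15.4568 3.7007 0.1924 0.0000
40.8785 24.3517 7.1841 0.3945 0.0000 0.0000
47.3724 33.2688 13.9025 0.8088 0.0000 0.0000 0.0000
52.9143 40.8785 24.3517 1.6581 0.0000 0.0000 0.0000 0.0000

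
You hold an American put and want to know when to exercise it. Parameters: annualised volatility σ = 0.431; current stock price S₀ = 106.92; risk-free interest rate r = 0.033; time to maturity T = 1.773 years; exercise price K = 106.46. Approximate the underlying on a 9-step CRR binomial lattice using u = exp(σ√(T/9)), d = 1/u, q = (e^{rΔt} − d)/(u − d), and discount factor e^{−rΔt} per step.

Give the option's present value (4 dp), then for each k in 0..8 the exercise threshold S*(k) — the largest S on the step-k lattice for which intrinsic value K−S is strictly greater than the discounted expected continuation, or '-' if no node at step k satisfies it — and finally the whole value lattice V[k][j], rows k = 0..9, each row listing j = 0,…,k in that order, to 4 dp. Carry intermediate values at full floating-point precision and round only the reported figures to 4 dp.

price = 21.5740
boundary = - - - - 49.7440 60.2310 49.7440 60.2310 72.9289
tree:
21.5740
28.7147 13.7978
37.1709 19.5499 7.4839
46.6701 26.9440 11.4589 3.0922
56.7160 35.9568 17.1251 5.2098 0.7401
65.3771 46.2290 24.8387 8.6391 1.4036 0.0000
72.5302 56.7160 34.7006 14.0302 2.6619 0.0000 0.0000
78.4379 65.3771 46.2290 22.1443 5.0482 0.0000 0.0000 0.0000
83.3169 72.5302 56.7160 33.5311 9.5737 0.0000 0.0000 0.0000 0.0000
87.3464 78.4379 65.3771 46.2290 18.1562 0.0000 0.0000 0.0000 0.0000 0.0000

params: Δt=0.19700 u=1.21082 d=0.82589 q=0.46926 e^(-rΔt)=0.99352
t_9 payoffs: 87.3464 78.4379 65.3771 46.2290 18.1562 0.0000 0.0000 0.0000 0.0000 0.0000
t_8: node(8,0) S=23.1431 payoff=83.3169 vs cont=82.6270 → 83.3169 [stop]  node(8,1) S=33.9298 payoff=72.5302 vs cont=71.8404 → 72.5302 [stop]  node(8,2) S=49.7440 payoff=56.7160 vs cont=56.0262 → 56.7160 [stop]  node(8,3) S=72.9289 payoff=33.5311 vs cont=32.8413 → 33.5311 [stop]  node(8,4) S=106.9200 payoff=0.0000 vs cont=9.5737 → 9.5737 [wait]  node(8,5) S=156.7539 payoff=0.0000 vs cont=0.0000 → 0.0000 [wait]  node(8,6) S=229.8146 payoff=0.0000 vs cont=0.0000 → 0.0000 [wait]  node(8,7) S=336.9278 payoff=0.0000 vs cont=0.0000 → 0.0000 [wait]  node(8,8) S=493.9650 payoff=0.0000 vs cont=0.0000 → 0.0000 [wait]  ⇒ S*(8)=72.9289
t_7: node(7,0) S=28.0221 payoff=78.4379 vs cont=77.7480 → 78.4379 [stop]  node(7,1) S=41.0829 payoff=65.3771 vs cont=64.6873 → 65.3771 [stop]  node(7,2) S=60.2310 payoff=46.2290 vs cont=45.5392 → 46.2290 [stop]  node(7,3) S=88.3038 payoff=18.1562 vs cont=22.1443 → 22.1443 [wait]  node(7,4) S=129.4609 payoff=0.0000 vs cont=5.0482 → 5.0482 [wait]  node(7,5) S=189.8007 payoff=0.0000 vs cont=0.0000 → 0.0000 [wait]  node(7,6) S=278.2641 payoff=0.0000 vs cont=0.0000 → 0.0000 [wait]  node(7,7) S=407.9590 payoff=0.0000 vs cont=0.0000 → 0.0000 [wait]  ⇒ S*(7)=60.2310
t_6: node(6,0) S=33.9298 payoff=72.5302 vs cont=71.8404 → 72.5302 [stop]  node(6,1) S=49.7440 payoff=56.7160 vs cont=56.0262 → 56.7160 [stop]  node(6,2) S=72.9289 payoff=33.5311 vs cont=34.7006 → 34.7006 [wait]  node(6,3) S=106.9200 payoff=0.0000 vs cont=14.0302 → 14.0302 [wait]  node(6,4) S=156.7539 payoff=0.0000 vs cont=2.6619 → 2.6619 [wait]  node(6,5) S=229.8146 payoff=0.0000 vs cont=0.0000 → 0.0000 [wait]  node(6,6) S=336.9278 payoff=0.0000 vs cont=0.0000 → 0.0000 [wait]  ⇒ S*(6)=49.7440
t_5: node(5,0) S=41.0829 payoff=65.3771 vs cont=64.6873 → 65.3771 [stop]  node(5,1) S=60.2310 payoff=46.2290 vs cont=46.0844 → 46.2290 [stop]  node(5,2) S=88.3038 payoff=18.1562 vs cont=24.8387 → 24.8387 [wait]  node(5,3) S=129.4609 payoff=0.0000 vs cont=8.6391 → 8.6391 [wait]  node(5,4) S=189.8007 payoff=0.0000 vs cont=1.4036 → 1.4036 [wait]  node(5,5) S=278.2641 payoff=0.0000 vs cont=0.0000 → 0.0000 [wait]  ⇒ S*(5)=60.2310
t_4: node(4,0) S=49.7440 payoff=56.7160 vs cont=56.0262 → 56.7160 [stop]  node(4,1) S=72.9289 payoff=33.5311 vs cont=35.9568 → 35.9568 [wait]  node(4,2) S=106.9200 payoff=0.0000 vs cont=17.1251 → 17.1251 [wait]  node(4,3) S=156.7539 payoff=0.0000 vs cont=5.2098 → 5.2098 [wait]  node(4,4) S=229.8146 payoff=0.0000 vs cont=0.7401 → 0.7401 [wait]  ⇒ S*(4)=49.7440
t_3: node(3,0) S=60.2310 payoff=46.2290 vs cont=46.6701 → 46.6701 [wait]  node(3,1) S=88.3038 payoff=18.1562 vs cont=26.9440 → 26.9440 [wait]  node(3,2) S=129.4609 payoff=0.0000 vs cont=11.4589 → 11.4589 [wait]  node(3,3) S=189.8007 payoff=0.0000 vs cont=3.0922 → 3.0922 [wait]  ⇒ S*(3)=-
t_2: node(2,0) S=72.9289 payoff=33.5311 vs cont=37.1709 → 37.1709 [wait]  node(2,1) S=106.9200 payoff=0.0000 vs cont=19.5499 → 19.5499 [wait]  node(2,2) S=156.7539 payoff=0.0000 vs cont=7.4839 → 7.4839 [wait]  ⇒ S*(2)=-
t_1: node(1,0) S=88.3038 payoff=18.1562 vs cont=28.7147 → 28.7147 [wait]  node(1,1) S=129.4609 payoff=0.0000 vs cont=13.7978 → 13.7978 [wait]  ⇒ S*(1)=-
t_0: node(0,0) S=106.9200 payoff=0.0000 vs cont=21.5740 → 21.5740 [wait]  ⇒ S*(0)=-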